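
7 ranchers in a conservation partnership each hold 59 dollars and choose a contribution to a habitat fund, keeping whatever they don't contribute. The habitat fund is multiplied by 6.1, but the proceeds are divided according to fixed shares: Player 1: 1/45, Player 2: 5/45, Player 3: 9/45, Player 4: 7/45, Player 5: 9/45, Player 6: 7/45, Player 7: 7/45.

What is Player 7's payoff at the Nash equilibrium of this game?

170.97 dollars

Player j's private return per contributed unit is 6.1 × (j's share). Contributing is weakly dominant for j when that share is at least 1/6.1 = 0.1639, and contributing 0 is dominant otherwise.
Player 3 and Player 5 clear that bar, contributing 59 each; the remaining 5 contribute 0. Total contributed: 118.
Player 7 keeps 59 and receives 6.1 × 118 × 7/45 = 111.97 from the habitat fund, for a payoff of 170.97.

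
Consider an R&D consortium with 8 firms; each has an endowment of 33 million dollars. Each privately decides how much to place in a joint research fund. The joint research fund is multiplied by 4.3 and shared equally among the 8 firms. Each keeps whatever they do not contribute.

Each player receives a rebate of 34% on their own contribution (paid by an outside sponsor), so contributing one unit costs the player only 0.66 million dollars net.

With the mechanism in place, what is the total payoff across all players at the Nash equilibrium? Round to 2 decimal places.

With the mechanism, a contributed unit returns (4.3/8) / 0.66 = 0.8144 per unit of net cost — still below 1 — so contributing 0 remains dominant for every player.
At the Nash equilibrium no one contributes; group total payoff = 8 × 33 = 264.

264.00 million dollars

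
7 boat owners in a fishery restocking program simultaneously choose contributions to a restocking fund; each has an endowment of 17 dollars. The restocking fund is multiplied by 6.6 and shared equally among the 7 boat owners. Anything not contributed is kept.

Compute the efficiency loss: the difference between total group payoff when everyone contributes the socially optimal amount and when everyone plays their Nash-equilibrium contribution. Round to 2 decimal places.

Each contributed unit returns 6.6/7 = 0.9429 to its contributor — below 1 — so contributing 0 is dominant for every player. At the Nash equilibrium everyone keeps their 17, and the group total is 7 × 17 = 119.
Each contributed unit returns 6.600 to the group as a whole (0.9429 to each of 7 players), which exceeds 1, so the social optimum is full contribution: group total = 6.600 × 119 = 785.40.
Efficiency loss = 785.40 − 119 = 666.40.

666.40 dollars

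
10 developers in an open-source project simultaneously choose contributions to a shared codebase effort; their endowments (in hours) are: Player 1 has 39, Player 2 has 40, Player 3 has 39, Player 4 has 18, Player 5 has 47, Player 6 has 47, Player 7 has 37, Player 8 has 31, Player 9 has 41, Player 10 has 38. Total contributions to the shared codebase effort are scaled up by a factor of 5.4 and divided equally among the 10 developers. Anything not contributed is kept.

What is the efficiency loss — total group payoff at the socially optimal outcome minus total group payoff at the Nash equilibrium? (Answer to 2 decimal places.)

The private return per contributed unit is 5.4/10 = 0.5400 < 1 for every player regardless of endowment, so the Nash equilibrium is zero contribution and the group total is Σ E_j = 39 + 40 + 39 + 18 + 47 + 47 + 37 + 31 + 41 + 38 = 377.
Each contributed unit returns 5.400 to the group, so the social optimum is full contribution by everyone: group total = 5.400 × 377 = 2035.80.
Efficiency loss = (5.400 − 1) × 377 = 1658.80.

1658.80 hours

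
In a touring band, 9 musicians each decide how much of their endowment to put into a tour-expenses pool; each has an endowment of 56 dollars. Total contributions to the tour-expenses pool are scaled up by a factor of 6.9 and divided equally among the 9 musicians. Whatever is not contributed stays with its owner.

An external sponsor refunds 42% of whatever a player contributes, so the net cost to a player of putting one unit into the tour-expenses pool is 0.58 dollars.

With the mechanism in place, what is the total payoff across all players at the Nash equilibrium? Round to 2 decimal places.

With the mechanism, a contributed unit returns (6.9/9) / 0.58 = 1.3218 per unit of net cost to the contributor — now above 1 — so contributing fully is weakly dominant for every player.
So the Nash equilibrium is full contribution by all 9; the group earns 9 × (56 × 0.42 + 6.9 × 56) = 3689.28.

3689.28 dollars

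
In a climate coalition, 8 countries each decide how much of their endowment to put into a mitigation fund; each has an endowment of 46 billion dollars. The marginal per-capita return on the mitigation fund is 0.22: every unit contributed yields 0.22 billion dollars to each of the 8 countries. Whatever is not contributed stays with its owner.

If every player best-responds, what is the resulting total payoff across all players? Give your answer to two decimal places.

368.00 billion dollars

The private return per contributed unit is 0.22 < 1, so contributing 0 is dominant for every player. At the Nash equilibrium everyone keeps their 46, and the group total is 8 × 46 = 368.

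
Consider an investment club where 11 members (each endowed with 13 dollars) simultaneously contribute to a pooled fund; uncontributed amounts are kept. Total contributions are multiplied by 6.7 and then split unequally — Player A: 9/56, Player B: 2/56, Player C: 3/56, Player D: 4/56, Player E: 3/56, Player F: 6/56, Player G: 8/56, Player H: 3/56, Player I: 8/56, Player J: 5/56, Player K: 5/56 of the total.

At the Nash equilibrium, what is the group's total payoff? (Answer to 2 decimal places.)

217.10 dollars

Each unit j contributes comes back to j as 6.7 × (j's share), so j prefers to contribute only if that share exceeds 1/6.7 = 0.1493; otherwise keeping the unit dominates.
Only Player A (9/56) clears that bar, contributing 13; the remaining 10 contribute 0. Total contributed: 13.
The pooled fund pays out 6.7 × 13 = 87.10 in total (split across the unequal shares, but the aggregate is all that matters for the group sum).
The 10 free-riders keep 13 each, adding 130. Group total = 130 + 87.10 = 217.10.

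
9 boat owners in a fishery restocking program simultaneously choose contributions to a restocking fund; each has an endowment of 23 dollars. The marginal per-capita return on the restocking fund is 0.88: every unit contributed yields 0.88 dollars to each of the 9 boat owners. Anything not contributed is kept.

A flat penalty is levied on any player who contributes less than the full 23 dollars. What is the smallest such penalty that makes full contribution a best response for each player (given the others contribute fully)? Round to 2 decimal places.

2.76 dollars

Given the others contribute fully, the best deviation is to contribute 0 (any partial contribution still incurs the fine and gives up units whose private return 0.88 is below 1).
Deviating from 23 to 0 saves 23 dollars but forfeits the deviator's share of the drop in the restocking fund: 0.88 × 23 = 20.24.
So the deviation gain is 23 − 20.24 = 2.76, and the fine must be at least 2.76 dollars to wipe it out.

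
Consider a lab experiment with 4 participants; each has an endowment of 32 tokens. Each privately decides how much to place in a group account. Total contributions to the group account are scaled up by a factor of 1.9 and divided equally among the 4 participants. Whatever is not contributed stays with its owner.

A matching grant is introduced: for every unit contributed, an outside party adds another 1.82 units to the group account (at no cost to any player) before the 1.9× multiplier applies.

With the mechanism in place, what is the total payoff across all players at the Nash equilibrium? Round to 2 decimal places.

685.82 tokens

With the mechanism, a contributed unit returns 1.9 × 2.82 / 4 = 1.3395 per unit of net cost to the contributor — now above 1 — so contributing fully is weakly dominant for every player.
So the Nash equilibrium is full contribution by all 4; the group earns 1.9 × 2.82 × 128 = 685.82.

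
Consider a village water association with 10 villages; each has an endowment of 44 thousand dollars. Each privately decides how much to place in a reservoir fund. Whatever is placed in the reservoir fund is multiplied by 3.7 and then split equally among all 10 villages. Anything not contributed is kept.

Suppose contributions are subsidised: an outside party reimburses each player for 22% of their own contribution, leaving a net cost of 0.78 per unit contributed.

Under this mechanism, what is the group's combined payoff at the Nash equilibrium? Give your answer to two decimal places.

Even with the mechanism, each unit contributed returns only (3.7/10) / 0.78 = 0.4744 per unit of net cost, so contributing nothing is still dominant.
Everyone keeps their endowment and the group total is 10 × 44 = 440.

440.00 thousand dollars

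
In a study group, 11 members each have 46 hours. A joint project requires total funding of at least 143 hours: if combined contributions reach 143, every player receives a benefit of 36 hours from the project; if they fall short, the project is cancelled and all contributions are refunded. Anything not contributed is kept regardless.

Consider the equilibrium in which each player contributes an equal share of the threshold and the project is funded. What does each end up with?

69 hours

Equal share of the threshold: 143/11 = 13.
At this profile no one gains by cutting their contribution: any cut drops the total below 143, the project is cancelled, contributions are refunded, and the deviator ends with 46, which is less than 46 − 13 + 36 = 69. Contributing more than 13 just wastes the excess. So contributing exactly 13 is a best response.
Each player's payoff: 46 − 13 + 36 = 69.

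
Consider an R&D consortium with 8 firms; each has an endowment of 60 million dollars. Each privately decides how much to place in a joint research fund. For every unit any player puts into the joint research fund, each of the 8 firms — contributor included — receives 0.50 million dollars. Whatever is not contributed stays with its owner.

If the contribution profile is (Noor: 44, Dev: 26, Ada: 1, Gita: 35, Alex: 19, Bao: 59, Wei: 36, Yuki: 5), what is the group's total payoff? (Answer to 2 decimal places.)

Total contributed: 44 + 26 + 1 + 35 + 19 + 59 + 36 + 5 = 225; total kept: 8 × 60 − 225 = 255.
The joint research fund pays out 0.50 × 8 × 225 = 900.00 in aggregate.
Group total = 255 + 900.00 = 1155.00.

1155.00 million dollars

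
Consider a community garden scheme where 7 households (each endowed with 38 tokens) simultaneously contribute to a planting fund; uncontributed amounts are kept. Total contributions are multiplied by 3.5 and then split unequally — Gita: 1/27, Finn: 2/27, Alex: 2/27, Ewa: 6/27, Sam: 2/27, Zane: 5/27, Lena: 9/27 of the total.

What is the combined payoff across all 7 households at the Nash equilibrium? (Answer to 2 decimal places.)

361.00 tokens

For player j, contributing a unit is worthwhile iff 3.5 × (j's share) ≥ 1, i.e. iff j's share is at least 0.2857.
Only Lena (9/27) clears that bar, contributing 38; the remaining 6 contribute 0. Total contributed: 38.
The planting fund pays out 3.5 × 38 = 133.00 in total (split across the unequal shares, but the aggregate is all that matters for the group sum).
The 6 free-riders keep 38 each, adding 228. Group total = 228 + 133.00 = 361.00.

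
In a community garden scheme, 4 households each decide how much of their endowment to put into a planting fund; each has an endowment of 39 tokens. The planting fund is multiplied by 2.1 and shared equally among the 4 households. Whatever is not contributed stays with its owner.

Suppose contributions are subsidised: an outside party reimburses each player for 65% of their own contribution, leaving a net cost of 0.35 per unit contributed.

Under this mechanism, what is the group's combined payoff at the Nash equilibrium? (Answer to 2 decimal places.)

429.00 tokens

With the mechanism, a contributed unit returns (2.1/4) / 0.35 = 1.5000 per unit of net cost to the contributor — now above 1 — so contributing fully is weakly dominant for every player.
At the Nash equilibrium everyone contributes 39. Group total payoff = 4 × (39 × 0.65 + 2.1 × 39) = 429.00.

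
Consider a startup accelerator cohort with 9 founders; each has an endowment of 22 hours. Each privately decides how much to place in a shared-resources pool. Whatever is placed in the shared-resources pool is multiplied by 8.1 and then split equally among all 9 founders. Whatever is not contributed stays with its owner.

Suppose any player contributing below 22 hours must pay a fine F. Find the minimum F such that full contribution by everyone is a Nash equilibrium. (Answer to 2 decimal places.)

Given the others contribute fully, the best deviation is to contribute 0 (any partial contribution still incurs the fine and gives up units whose private return 0.9000 is below 1).
Deviating from 22 to 0 saves 22 hours but forfeits the deviator's share of the drop in the shared-resources pool: 8.1/9 × 22 = 19.80.
So the deviation gain is 22 − 19.80 = 2.20, and the fine must be at least 2.20 hours to wipe it out.

2.20 hours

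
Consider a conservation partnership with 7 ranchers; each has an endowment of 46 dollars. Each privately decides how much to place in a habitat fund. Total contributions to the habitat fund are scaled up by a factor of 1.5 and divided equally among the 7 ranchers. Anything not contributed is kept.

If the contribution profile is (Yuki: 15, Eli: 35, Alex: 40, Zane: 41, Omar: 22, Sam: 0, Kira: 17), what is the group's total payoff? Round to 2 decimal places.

407.00 dollars

Total contributed: 15 + 35 + 40 + 41 + 22 + 0 + 17 = 170; total kept: 7 × 46 − 170 = 152.
The habitat fund pays out 1.5 × 170 = 255.00 in aggregate.
Group total = 152 + 255.00 = 407.00.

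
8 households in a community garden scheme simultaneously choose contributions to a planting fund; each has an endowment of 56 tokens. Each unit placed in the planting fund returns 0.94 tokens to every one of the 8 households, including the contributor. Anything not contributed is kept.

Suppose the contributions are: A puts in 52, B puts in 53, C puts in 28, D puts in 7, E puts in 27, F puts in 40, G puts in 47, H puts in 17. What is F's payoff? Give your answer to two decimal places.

Total contributed: 52 + 53 + 28 + 7 + 27 + 40 + 47 + 17 = 271.
Each receives 0.94 × 271 = 254.74 from the planting fund.
F keeps 56 − 40 = 16, so F's payoff is 16 + 254.74 = 270.74.

270.74 tokens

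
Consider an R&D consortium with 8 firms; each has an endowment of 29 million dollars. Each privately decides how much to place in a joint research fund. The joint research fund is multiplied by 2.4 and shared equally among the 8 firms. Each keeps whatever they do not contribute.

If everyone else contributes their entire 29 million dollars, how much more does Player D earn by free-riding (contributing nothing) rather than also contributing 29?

20.30 million dollars

Switching from a contribution of 29 to 0 lets Player D keep an extra 29 million dollars, but lowers the joint research fund by 29, which costs Player D their own share of that drop: 2.4/8 × 29 = 8.70.
Net gain = 29 − 8.70 = 20.30. The private return per contributed unit (0.3000) is below 1, so free-riding is indeed the best response regardless of what the others do.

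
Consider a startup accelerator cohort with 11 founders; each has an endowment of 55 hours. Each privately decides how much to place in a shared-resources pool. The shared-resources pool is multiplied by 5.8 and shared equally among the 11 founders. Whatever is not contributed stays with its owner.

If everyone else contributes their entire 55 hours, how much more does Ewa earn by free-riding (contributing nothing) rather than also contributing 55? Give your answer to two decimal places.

Switching from a contribution of 55 to 0 lets Ewa keep an extra 55 hours, but lowers the shared-resources pool by 55, which costs Ewa their own share of that drop: 5.8/11 × 55 = 29.00.
Net gain = 55 − 29.00 = 26.00. The private return per contributed unit (0.5273) is below 1, so free-riding is indeed the best response regardless of what the others do.

26.00 hours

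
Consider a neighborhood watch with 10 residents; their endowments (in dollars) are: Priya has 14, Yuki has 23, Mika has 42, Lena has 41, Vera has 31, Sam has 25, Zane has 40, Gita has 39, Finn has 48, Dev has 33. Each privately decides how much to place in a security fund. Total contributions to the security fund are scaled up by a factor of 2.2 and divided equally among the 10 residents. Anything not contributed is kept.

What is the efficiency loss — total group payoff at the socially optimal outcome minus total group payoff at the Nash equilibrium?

The private return per contributed unit is 2.2/10 = 0.2200 < 1 for every player regardless of endowment, so the Nash equilibrium is zero contribution and the group total is Σ E_j = 14 + 23 + 42 + 41 + 31 + 25 + 40 + 39 + 48 + 33 = 336.
Each contributed unit returns 2.200 to the group, so the social optimum is full contribution by everyone: group total = 2.200 × 336 = 739.20.
Efficiency loss = (2.200 − 1) × 336 = 403.20.

403.20 dollars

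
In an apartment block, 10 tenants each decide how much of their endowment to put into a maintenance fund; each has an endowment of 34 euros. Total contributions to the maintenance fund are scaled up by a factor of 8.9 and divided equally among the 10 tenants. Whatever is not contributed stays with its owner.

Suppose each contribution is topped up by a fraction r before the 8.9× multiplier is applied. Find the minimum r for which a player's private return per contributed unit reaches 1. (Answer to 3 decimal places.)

With matching at rate r, one contributed unit becomes (1 + r) in the maintenance fund and returns 8.9 × (1 + r) / 10 to the contributor.
Setting this equal to 1: 1 + r = 10/8.9 = 1.1236.
So the minimum matching rate is r = 1.1236 − 1 = 0.124.

0.124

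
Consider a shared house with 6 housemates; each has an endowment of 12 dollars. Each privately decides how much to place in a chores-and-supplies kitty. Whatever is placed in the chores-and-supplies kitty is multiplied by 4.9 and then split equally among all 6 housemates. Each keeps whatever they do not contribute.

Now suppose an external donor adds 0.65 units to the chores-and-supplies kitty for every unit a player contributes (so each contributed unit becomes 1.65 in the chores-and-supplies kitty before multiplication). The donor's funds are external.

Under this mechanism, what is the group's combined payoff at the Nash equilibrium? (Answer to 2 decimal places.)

582.12 dollars

The effective private return per unit is now 4.9 × 1.65 / 6 = 1.3475 > 1, so every player's dominant strategy flips to full contribution.
So the Nash equilibrium is full contribution by all 6; the group earns 4.9 × 1.65 × 72 = 582.12.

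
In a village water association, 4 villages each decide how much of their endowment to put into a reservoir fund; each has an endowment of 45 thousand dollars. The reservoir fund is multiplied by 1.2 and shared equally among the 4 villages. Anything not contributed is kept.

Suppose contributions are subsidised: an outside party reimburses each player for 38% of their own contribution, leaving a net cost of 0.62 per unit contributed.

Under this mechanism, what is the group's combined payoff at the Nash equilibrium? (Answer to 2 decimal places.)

Even with the mechanism, each unit contributed returns only (1.2/4) / 0.62 = 0.4839 per unit of net cost, so contributing nothing is still dominant.
At the Nash equilibrium no one contributes; group total payoff = 4 × 45 = 180.

180.00 thousand dollars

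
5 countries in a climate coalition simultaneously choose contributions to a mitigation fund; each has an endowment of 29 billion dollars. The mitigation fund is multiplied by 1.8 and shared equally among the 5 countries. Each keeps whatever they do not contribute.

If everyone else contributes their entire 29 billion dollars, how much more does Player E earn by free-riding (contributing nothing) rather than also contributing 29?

Switching from a contribution of 29 to 0 lets Player E keep an extra 29 billion dollars, but lowers the mitigation fund by 29, which costs Player E their own share of that drop: 1.8/5 × 29 = 10.44.
Net gain = 29 − 10.44 = 18.56. The private return per contributed unit (0.3600) is below 1, so free-riding is indeed the best response regardless of what the others do.

18.56 billion dollars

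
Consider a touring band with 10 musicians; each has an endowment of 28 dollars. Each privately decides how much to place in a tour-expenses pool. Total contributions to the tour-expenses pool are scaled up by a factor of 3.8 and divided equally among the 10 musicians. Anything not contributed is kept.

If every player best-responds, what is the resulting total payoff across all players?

Each contributed unit returns 3.8/10 = 0.3800 to its contributor — below 1 — so contributing 0 is dominant for every player. At the Nash equilibrium everyone keeps their 28, and the group total is 10 × 28 = 280.

280.00 dollars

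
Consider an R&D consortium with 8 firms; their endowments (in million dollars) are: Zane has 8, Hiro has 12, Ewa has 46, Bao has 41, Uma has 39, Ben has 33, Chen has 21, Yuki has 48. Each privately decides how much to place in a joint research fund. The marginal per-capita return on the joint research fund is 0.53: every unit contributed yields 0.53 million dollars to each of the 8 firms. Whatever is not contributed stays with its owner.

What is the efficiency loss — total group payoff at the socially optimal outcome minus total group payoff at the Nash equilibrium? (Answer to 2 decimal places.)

The private return per contributed unit is 0.53 < 1 for everyone, so the Nash equilibrium is zero contribution and the group total is Σ E_j = 8 + 12 + 46 + 41 + 39 + 33 + 21 + 48 = 248.
Each contributed unit returns 4.240 to the group, so the social optimum is full contribution by everyone: group total = 4.240 × 248 = 1051.52.
Efficiency loss = (4.240 − 1) × 248 = 803.52.

803.52 million dollars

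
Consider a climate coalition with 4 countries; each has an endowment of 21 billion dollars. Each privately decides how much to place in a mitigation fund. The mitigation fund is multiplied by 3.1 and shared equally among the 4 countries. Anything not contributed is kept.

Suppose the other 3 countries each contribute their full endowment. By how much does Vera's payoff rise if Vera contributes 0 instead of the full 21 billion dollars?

Switching from a contribution of 21 to 0 lets Vera keep an extra 21 billion dollars, but lowers the mitigation fund by 21, which costs Vera their own share of that drop: 3.1/4 × 21 = 16.27.
Net gain = 21 − 16.27 = 4.73. The private return per contributed unit (0.7750) is below 1, so free-riding is indeed the best response regardless of what the others do.

4.73 billion dollars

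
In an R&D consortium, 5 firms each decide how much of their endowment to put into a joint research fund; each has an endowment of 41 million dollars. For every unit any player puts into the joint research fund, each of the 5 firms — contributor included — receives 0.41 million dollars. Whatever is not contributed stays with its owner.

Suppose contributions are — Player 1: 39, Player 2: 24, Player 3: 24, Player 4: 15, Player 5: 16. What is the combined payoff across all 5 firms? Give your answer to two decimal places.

Total contributed: 39 + 24 + 24 + 15 + 16 = 118; total kept: 5 × 41 − 118 = 87.
The joint research fund pays out 0.41 × 5 × 118 = 241.90 in aggregate.
Group total = 87 + 241.90 = 328.90.

328.90 million dollars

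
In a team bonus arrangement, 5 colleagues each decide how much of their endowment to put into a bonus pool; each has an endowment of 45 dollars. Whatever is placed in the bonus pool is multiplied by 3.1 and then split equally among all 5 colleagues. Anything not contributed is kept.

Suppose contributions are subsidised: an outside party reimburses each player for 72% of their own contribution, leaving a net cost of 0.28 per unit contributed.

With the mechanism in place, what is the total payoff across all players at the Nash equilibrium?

Under the mechanism each unit contributed yields (3.1/5) / 0.28 = 2.2143 back to its contributor per unit of net cost, which exceeds 1, making full contribution the dominant choice for everyone.
At the Nash equilibrium everyone contributes 45. Group total payoff = 5 × (45 × 0.72 + 3.1 × 45) = 859.50.

859.50 dollars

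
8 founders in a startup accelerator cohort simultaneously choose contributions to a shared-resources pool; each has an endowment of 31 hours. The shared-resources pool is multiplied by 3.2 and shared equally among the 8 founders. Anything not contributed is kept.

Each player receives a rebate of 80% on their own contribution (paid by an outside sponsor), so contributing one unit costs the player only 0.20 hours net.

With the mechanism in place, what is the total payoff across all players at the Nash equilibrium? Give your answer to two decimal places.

Under the mechanism each unit contributed yields (3.2/8) / 0.20 = 2.0000 back to its contributor per unit of net cost, which exceeds 1, making full contribution the dominant choice for everyone.
So the Nash equilibrium is full contribution by all 8; the group earns 8 × (31 × 0.80 + 3.2 × 31) = 992.00.

992.00 hours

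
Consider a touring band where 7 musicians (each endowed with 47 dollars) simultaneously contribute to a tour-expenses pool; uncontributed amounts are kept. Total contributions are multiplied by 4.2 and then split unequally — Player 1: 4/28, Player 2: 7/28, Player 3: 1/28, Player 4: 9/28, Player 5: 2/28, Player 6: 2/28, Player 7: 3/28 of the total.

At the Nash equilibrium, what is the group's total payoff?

Each unit j contributes comes back to j as 4.2 × (j's share), so j prefers to contribute only if that share exceeds 1/4.2 = 0.2381; otherwise keeping the unit dominates.
The shares above 0.2381 belong to Player 2 and Player 4, contributing 47 each; the remaining 5 contribute 0. Total contributed: 94.
The tour-expenses pool pays out 4.2 × 94 = 394.80 in total (split across the unequal shares, but the aggregate is all that matters for the group sum).
The 5 free-riders keep 47 each, adding 235. Group total = 235 + 394.80 = 629.80.

629.80 dollars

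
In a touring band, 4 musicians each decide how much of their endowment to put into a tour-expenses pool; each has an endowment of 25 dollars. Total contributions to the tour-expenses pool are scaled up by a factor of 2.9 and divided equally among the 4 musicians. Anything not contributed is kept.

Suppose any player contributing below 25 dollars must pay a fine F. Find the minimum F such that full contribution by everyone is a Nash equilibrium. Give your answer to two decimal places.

6.88 dollars

Given the others contribute fully, the best deviation is to contribute 0 (any partial contribution still incurs the fine and gives up units whose private return 0.7250 is below 1).
Deviating from 25 to 0 saves 25 dollars but forfeits the deviator's share of the drop in the tour-expenses pool: 2.9/4 × 25 = 18.12.
So the deviation gain is 25 − 18.12 = 6.88, and the fine must be at least 6.88 dollars to wipe it out.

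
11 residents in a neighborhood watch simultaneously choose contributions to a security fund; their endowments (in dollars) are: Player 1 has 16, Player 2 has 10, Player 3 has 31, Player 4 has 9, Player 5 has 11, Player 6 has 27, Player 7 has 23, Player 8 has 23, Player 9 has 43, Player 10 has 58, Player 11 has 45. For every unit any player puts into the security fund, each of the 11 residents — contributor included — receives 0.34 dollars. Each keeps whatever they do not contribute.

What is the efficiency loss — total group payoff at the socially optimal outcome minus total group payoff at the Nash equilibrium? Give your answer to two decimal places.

811.04 dollars

The private return per contributed unit is 0.34 < 1 for everyone, so the Nash equilibrium is zero contribution and the group total is Σ E_j = 16 + 10 + 31 + 9 + 11 + 27 + 23 + 23 + 43 + 58 + 45 = 296.
Each contributed unit returns 3.740 to the group, so the social optimum is full contribution by everyone: group total = 3.740 × 296 = 1107.04.
Efficiency loss = (3.740 − 1) × 296 = 811.04.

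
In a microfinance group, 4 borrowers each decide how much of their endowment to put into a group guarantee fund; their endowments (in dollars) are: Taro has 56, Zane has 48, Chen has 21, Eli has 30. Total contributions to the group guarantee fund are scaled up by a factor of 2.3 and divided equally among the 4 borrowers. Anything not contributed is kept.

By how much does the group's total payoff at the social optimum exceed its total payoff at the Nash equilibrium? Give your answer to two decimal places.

The private return per contributed unit is 2.3/4 = 0.5750 < 1 for every player regardless of endowment, so the Nash equilibrium is zero contribution and the group total is Σ E_j = 56 + 48 + 21 + 30 = 155.
Each contributed unit returns 2.300 to the group, so the social optimum is full contribution by everyone: group total = 2.300 × 155 = 356.50.
Efficiency loss = (2.300 − 1) × 155 = 201.50.

201.50 dollars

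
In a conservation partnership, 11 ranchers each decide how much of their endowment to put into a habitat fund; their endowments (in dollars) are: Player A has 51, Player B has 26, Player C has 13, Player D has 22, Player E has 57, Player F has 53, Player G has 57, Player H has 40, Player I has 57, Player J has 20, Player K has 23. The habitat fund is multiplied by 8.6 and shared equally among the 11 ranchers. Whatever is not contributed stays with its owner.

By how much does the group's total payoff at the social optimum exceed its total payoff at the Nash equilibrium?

3184.40 dollars

The private return per contributed unit is 8.6/11 = 0.7818 < 1 for every player regardless of endowment, so the Nash equilibrium is zero contribution and the group total is Σ E_j = 51 + 26 + 13 + 22 + 57 + 53 + 57 + 40 + 57 + 20 + 23 = 419.
Each contributed unit returns 8.600 to the group, so the social optimum is full contribution by everyone: group total = 8.600 × 419 = 3603.40.
Efficiency loss = (8.600 − 1) × 419 = 3184.40.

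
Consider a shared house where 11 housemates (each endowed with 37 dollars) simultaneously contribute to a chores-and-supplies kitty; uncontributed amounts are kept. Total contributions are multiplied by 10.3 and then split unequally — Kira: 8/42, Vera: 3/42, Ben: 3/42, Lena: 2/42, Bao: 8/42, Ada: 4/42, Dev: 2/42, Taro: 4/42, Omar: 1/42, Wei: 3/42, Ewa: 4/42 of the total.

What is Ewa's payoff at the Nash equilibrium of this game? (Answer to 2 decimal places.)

For player j, contributing a unit is worthwhile iff 10.3 × (j's share) ≥ 1, i.e. iff j's share is at least 0.0971.
Kira and Bao clear that bar, contributing 37 each; the remaining 9 contribute 0. Total contributed: 74.
Ewa keeps 37 and receives 10.3 × 74 × 4/42 = 72.59 from the chores-and-supplies kitty, for a payoff of 109.59.

109.59 dollars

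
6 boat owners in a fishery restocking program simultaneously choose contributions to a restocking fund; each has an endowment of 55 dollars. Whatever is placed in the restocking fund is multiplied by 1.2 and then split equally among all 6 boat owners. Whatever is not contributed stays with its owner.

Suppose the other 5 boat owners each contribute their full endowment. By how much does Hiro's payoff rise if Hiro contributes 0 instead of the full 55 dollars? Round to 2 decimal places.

Switching from a contribution of 55 to 0 lets Hiro keep an extra 55 dollars, but lowers the restocking fund by 55, which costs Hiro their own share of that drop: 1.2/6 × 55 = 11.00.
Net gain = 55 − 11.00 = 44.00. The private return per contributed unit (0.2000) is below 1, so free-riding is indeed the best response regardless of what the others do.

44.00 dollars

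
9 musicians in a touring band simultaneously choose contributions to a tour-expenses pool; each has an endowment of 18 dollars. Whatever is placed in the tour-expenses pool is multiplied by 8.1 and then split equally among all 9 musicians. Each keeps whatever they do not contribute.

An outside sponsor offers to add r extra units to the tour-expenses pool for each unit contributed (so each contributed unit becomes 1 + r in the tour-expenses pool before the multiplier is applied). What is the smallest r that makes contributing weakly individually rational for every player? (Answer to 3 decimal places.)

0.111

With matching at rate r, one contributed unit becomes (1 + r) in the tour-expenses pool and returns 8.1 × (1 + r) / 9 to the contributor.
Setting this equal to 1: 1 + r = 9/8.1 = 1.1111.
So the minimum matching rate is r = 1.1111 − 1 = 0.111.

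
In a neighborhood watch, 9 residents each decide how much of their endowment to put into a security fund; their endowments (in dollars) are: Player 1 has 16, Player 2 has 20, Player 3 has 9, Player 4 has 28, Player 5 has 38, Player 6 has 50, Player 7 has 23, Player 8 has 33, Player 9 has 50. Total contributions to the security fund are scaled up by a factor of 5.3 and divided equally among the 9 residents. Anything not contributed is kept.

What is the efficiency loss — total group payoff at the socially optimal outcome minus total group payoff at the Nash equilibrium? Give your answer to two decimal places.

1148.10 dollars

The private return per contributed unit is 5.3/9 = 0.5889 < 1 for every player regardless of endowment, so the Nash equilibrium is zero contribution and the group total is Σ E_j = 16 + 20 + 9 + 28 + 38 + 50 + 23 + 33 + 50 = 267.
Each contributed unit returns 5.300 to the group, so the social optimum is full contribution by everyone: group total = 5.300 × 267 = 1415.10.
Efficiency loss = (5.300 − 1) × 267 = 1148.10.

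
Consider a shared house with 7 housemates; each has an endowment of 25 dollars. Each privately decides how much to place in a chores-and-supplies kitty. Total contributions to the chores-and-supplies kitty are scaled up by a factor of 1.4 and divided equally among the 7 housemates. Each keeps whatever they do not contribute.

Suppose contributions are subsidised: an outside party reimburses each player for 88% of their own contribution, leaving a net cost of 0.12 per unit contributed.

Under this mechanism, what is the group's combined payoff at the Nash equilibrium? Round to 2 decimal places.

399.00 dollars

Under the mechanism each unit contributed yields (1.4/7) / 0.12 = 1.6667 back to its contributor per unit of net cost, which exceeds 1, making full contribution the dominant choice for everyone.
So the Nash equilibrium is full contribution by all 7; the group earns 7 × (25 × 0.88 + 1.4 × 25) = 399.00.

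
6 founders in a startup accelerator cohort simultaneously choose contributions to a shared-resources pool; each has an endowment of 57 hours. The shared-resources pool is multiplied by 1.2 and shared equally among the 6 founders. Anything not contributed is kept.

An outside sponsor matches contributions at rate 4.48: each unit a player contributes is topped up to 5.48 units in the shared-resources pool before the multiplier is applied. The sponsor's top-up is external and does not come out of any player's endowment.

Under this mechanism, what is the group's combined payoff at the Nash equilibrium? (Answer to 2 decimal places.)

The effective private return per unit is now 1.2 × 5.48 / 6 = 1.0960 > 1, so every player's dominant strategy flips to full contribution.
At the Nash equilibrium everyone contributes 57. Group total payoff = 1.2 × 5.48 × 342 = 2248.99.

2248.99 hours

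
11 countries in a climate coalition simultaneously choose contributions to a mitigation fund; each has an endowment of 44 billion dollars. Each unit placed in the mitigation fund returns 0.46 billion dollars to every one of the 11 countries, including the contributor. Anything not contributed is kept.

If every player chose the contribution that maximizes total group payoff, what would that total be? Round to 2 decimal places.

2449.04 billion dollars

Each contributed unit returns 5.060 to the group as a whole (0.46 to each of 11 players), which exceeds 1, so the social optimum is full contribution: group total = 5.060 × 484 = 2449.04.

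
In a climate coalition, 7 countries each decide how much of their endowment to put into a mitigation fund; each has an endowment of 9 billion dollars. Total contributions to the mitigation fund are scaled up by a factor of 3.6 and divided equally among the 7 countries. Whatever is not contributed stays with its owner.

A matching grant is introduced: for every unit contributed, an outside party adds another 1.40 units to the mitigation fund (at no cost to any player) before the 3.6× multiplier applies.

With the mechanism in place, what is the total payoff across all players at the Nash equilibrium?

544.32 billion dollars

Under the mechanism each unit contributed yields 3.6 × 2.40 / 7 = 1.2343 back to its contributor per unit of net cost, which exceeds 1, making full contribution the dominant choice for everyone.
At the Nash equilibrium everyone contributes 9. Group total payoff = 3.6 × 2.40 × 63 = 544.32.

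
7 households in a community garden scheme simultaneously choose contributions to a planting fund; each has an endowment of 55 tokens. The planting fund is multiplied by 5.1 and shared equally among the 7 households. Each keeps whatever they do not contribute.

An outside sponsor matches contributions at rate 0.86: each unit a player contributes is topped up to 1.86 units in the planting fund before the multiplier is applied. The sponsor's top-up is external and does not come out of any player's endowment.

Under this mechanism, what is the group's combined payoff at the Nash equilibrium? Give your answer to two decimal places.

Under the mechanism each unit contributed yields 5.1 × 1.86 / 7 = 1.3551 back to its contributor per unit of net cost, which exceeds 1, making full contribution the dominant choice for everyone.
At the Nash equilibrium everyone contributes 55. Group total payoff = 5.1 × 1.86 × 385 = 3652.11.

3652.11 tokens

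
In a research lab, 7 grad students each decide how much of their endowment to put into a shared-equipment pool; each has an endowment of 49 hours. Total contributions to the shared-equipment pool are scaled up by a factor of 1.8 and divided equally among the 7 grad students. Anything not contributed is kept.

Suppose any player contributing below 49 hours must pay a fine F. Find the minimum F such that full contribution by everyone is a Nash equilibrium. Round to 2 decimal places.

Given the others contribute fully, the best deviation is to contribute 0 (any partial contribution still incurs the fine and gives up units whose private return 0.2571 is below 1).
Deviating from 49 to 0 saves 49 hours but forfeits the deviator's share of the drop in the shared-equipment pool: 1.8/7 × 49 = 12.60.
So the deviation gain is 49 − 12.60 = 36.40, and the fine must be at least 36.40 hours to wipe it out.

36.40 hours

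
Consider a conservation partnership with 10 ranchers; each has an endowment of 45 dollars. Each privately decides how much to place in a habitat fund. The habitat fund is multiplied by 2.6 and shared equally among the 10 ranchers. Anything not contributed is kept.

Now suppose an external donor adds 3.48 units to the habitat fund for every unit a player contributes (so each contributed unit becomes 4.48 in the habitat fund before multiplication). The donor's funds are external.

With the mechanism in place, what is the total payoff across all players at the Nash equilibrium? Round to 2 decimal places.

With the mechanism, a contributed unit returns 2.6 × 4.48 / 10 = 1.1648 per unit of net cost to the contributor — now above 1 — so contributing fully is weakly dominant for every player.
So the Nash equilibrium is full contribution by all 10; the group earns 2.6 × 4.48 × 450 = 5241.60.

5241.60 dollars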